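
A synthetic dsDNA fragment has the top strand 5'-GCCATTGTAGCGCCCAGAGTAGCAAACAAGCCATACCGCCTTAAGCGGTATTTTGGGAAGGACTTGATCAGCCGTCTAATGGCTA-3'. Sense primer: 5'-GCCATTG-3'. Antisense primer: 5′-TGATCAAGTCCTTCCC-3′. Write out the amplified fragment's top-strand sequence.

5'-GCCATTGTAGCGCCCAGAGTAGCAAACAAGCCATACCGCCTTAAGCGGTATTTTGGGAAGGACTTGATCA-3'

The forward primer matches the template at positions 1–7.
The reverse primer's reverse complement is GGGAAGGACTTGATCA, which matches the template at positions 55–70.
The product is the template from position 1 through 70 (70 bp).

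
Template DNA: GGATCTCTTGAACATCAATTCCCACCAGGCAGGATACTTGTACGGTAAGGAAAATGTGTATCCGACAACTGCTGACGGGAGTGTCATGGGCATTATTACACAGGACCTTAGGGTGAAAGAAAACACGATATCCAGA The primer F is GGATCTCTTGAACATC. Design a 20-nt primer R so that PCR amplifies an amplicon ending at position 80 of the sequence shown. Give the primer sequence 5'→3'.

The forward primer binds at positions 1–16; the product's 3' end on the top strand is position 80.
The reverse primer anneals to the top strand over positions 61–80, i.e. to TCCGACAACTGCTGACGGGA.
Its sequence written 5'→3' is the reverse complement: TCCCGTCAGCAGTTGTCGGA.

5'-TCCCGTCAGCAGTTGTCGGA-3'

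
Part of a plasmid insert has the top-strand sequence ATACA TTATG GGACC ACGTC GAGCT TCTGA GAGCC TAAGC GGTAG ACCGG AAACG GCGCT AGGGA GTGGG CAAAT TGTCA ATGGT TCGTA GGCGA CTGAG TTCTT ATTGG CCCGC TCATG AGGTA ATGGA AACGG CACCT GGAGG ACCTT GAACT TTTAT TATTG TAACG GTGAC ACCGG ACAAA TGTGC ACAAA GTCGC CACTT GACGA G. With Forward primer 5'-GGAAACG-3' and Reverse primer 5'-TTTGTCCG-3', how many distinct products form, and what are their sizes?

The forward primer GGAAACG matches the top strand at positions 49–55, 128–134.
The reverse primer's reverse complement is CGGACAAA, matching at positions 178–185.
Each forward site pairs with the reverse site to give a product ending at position 185: sizes 137, 58 bp.

Two products: 137 bp, 58 bp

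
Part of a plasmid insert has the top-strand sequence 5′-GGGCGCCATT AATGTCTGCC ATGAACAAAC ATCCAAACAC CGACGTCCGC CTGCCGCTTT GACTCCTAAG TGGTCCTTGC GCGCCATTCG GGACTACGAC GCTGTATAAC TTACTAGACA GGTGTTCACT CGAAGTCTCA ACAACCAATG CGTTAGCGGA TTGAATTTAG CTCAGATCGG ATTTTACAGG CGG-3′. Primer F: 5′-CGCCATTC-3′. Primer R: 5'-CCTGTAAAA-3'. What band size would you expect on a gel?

109 bp

Forward primer CGCCATTC is found on the top strand at positions 82–89.
Reverse complement of the reverse primer: TTTTACAGG. This occurs on the top strand at positions 182–190.
Amplicon spans positions 82–190: 109 bp.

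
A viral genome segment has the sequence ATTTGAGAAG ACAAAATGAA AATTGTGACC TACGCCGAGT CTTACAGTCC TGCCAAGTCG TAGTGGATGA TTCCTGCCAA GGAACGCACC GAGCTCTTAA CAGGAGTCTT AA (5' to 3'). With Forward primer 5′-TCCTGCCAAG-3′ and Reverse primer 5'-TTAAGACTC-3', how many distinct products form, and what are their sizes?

Two products: 65 bp, 41 bp

The forward primer TCCTGCCAAG matches the top strand at positions 48–57, 72–81.
The reverse primer's reverse complement is GAGTCTTAA, matching at positions 104–112.
Each forward site pairs with the reverse site to give a product ending at position 112: sizes 65, 41 bp.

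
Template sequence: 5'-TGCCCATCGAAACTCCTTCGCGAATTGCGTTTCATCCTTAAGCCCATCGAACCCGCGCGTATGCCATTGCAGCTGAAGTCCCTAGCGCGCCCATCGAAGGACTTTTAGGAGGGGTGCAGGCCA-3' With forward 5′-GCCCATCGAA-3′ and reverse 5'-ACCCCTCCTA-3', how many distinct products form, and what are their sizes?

The forward primer GCCCATCGAA matches the top strand at positions 2–11, 42–51, 89–98.
The reverse primer's reverse complement is TAGGAGGGGT, matching at positions 106–115.
Each forward site pairs with the reverse site to give a product ending at position 115: sizes 114, 74, 27 bp.

Three products: 114 bp, 74 bp, 27 bp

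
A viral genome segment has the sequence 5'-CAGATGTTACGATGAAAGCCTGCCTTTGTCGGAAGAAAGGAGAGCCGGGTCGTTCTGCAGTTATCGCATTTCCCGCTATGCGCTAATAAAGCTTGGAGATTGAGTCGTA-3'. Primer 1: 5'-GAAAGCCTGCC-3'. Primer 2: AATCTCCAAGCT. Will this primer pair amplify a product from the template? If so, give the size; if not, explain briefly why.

Primer 1 (GAAAGCCTGCC) matches the top strand at positions 14–24; it acts as a forward primer.
Primer 2's reverse complement is AGCTTGGAGATT, matching the top strand at positions 90–101; it acts as a reverse primer.
The 3' ends face each other across positions 14–101, giving an 88 bp product.

Yes — an 88 bp product.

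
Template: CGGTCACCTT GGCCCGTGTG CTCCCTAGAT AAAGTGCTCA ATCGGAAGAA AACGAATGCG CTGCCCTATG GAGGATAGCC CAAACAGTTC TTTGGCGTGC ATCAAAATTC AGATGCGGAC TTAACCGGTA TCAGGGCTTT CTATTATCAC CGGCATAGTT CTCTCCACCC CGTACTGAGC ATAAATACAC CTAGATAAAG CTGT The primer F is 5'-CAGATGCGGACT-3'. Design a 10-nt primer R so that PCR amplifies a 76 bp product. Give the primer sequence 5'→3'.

The forward primer binds at positions 110–121, so a 76 bp product ends at position 110 + 76 − 1 = 185.
The reverse primer anneals to the top strand over positions 176–185, i.e. to TGAGCATAAA.
Its sequence written 5'→3' is the reverse complement: TTTATGCTCA.

5'-TTTATGCTCA-3'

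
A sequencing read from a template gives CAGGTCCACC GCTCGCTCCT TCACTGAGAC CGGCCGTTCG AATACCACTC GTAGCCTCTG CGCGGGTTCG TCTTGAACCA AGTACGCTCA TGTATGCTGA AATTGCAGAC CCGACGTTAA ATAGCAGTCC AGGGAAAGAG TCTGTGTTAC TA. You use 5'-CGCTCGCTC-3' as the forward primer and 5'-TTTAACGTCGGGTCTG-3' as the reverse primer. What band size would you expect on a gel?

112 bp

Forward primer CGCTCGCTC is found on the top strand at positions 10–18.
Reverse complement of the reverse primer: CAGACCCGACGTTAAA. This occurs on the top strand at positions 106–121.
Product length = (reverse-primer end) − (forward-primer start) + 1 = 121 − 10 + 1 = 112 bp.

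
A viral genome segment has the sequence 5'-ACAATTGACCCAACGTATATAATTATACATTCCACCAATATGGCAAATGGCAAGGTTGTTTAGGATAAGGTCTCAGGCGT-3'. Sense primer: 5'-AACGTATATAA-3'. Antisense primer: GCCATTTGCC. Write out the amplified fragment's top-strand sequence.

Scanning the template, AACGTATATAA occurs at positions 12–22; this primer anneals to the bottom strand there with its 3' end pointing downstream.
Reverse complement of the reverse primer: GGCAAATGGC. This occurs on the top strand at positions 42–51.
The product is the template from position 12 through 51 (40 bp).

5'-AACGTATATAATTATACATTCCACCAATATGGCAAATGGC-3'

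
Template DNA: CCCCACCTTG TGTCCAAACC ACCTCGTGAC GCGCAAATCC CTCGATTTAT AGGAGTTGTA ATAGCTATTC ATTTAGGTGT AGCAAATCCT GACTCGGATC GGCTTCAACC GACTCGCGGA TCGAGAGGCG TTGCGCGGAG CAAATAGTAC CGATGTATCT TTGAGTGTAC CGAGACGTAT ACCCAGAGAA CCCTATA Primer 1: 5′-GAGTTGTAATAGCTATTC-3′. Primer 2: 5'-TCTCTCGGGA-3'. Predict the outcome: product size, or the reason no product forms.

Primer 2 (TCTCTCGGGA) does not match the top strand, and its reverse complement TCCCGAGAGA does not match either.
With no annealing site for primer 2, no amplification occurs.

No product — primer 2 has no binding site in the template.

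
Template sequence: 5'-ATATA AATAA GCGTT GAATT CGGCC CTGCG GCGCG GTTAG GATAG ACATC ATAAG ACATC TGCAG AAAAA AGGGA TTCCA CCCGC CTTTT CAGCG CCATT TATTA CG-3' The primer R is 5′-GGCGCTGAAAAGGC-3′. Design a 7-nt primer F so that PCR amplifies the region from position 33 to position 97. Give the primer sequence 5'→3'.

5'-GCGGTTA-3'

The reverse primer's reverse complement GCCTTTTCAGCGCC matches the template at positions 84–97; the product starts at position 33.
The forward primer is identical to the top strand over positions 33–39: GCGGTTA.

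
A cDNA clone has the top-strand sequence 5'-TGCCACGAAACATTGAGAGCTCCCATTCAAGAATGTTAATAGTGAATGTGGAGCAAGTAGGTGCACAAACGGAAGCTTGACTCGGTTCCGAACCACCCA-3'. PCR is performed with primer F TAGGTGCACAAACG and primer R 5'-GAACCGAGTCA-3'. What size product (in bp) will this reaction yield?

Scanning the template, TAGGTGCACAAACG occurs at positions 58–71; this primer anneals to the bottom strand there with its 3' end pointing downstream.
Reverse complement of the reverse primer: TGACTCGGTTC. This occurs on the top strand at positions 78–88.
Amplicon spans positions 58–88: 31 bp.

31 bp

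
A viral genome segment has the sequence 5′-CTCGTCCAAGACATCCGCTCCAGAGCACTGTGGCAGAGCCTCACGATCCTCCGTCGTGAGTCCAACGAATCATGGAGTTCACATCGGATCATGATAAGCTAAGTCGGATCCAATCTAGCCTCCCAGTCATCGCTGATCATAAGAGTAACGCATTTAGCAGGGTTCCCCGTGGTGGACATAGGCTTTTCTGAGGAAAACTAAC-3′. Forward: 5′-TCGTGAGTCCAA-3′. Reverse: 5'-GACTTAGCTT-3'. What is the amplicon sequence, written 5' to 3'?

5'-TCGTGAGTCCAACGAATCATGGAGTTCACATCGGATCATGATAAGCTAAGTC-3'

The forward primer matches the template at positions 54–65.
The reverse primer's reverse complement is AAGCTAAGTC, which matches the template at positions 96–105.
The product is the template from position 54 through 105 (52 bp).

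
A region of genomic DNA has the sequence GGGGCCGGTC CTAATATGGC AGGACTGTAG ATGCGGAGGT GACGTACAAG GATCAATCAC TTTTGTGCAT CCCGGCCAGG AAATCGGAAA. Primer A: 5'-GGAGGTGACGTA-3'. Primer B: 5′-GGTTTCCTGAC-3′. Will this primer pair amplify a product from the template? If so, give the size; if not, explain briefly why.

Primer B (GGTTTCCTGAC) does not match the top strand, and its reverse complement GTCAGGAAACC does not match either.
With no annealing site for primer B, no amplification occurs.

No product — primer B has no binding site in the template.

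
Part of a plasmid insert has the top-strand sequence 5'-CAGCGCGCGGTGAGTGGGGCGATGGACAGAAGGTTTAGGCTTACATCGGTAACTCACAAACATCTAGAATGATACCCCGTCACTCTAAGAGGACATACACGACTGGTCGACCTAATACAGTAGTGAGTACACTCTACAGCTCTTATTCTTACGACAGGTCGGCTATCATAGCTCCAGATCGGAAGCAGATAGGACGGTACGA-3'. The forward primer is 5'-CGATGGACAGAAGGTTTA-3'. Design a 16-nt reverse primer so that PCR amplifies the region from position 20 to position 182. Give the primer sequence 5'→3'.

5'-CCGATCTGGAGCTATG-3'

The product's 3' end on the top strand is position 182.
The reverse primer anneals to the top strand over positions 167–182, i.e. to CATAGCTCCAGATCGG.
Its sequence written 5'→3' is the reverse complement: CCGATCTGGAGCTATG.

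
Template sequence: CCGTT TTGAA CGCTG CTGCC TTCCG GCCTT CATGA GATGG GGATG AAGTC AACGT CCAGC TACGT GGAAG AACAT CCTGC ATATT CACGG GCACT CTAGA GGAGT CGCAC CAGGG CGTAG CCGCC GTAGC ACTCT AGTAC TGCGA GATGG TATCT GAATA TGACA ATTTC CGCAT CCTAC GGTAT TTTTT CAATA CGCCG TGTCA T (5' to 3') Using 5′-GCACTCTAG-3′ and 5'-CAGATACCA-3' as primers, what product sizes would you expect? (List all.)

The forward primer GCACTCTAG matches the top strand at positions 91–99, 129–137.
The reverse primer's reverse complement is TGGTATCTG, matching at positions 148–156.
Each forward site pairs with the reverse site to give a product ending at position 156: sizes 66, 28 bp.

66 bp, 28 bp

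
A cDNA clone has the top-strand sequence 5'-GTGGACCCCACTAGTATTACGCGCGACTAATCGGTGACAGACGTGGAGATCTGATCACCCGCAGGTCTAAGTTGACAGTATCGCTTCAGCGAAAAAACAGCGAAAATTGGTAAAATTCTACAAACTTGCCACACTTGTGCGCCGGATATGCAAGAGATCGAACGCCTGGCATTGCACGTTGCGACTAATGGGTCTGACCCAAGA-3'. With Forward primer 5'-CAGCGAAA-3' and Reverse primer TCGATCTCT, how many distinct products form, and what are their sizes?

The forward primer CAGCGAAA matches the top strand at positions 87–94, 98–105.
The reverse primer's reverse complement is AGAGATCGA, matching at positions 153–161.
Each forward site pairs with the reverse site to give a product ending at position 161: sizes 75, 64 bp.

Two products: 75 bp, 64 bp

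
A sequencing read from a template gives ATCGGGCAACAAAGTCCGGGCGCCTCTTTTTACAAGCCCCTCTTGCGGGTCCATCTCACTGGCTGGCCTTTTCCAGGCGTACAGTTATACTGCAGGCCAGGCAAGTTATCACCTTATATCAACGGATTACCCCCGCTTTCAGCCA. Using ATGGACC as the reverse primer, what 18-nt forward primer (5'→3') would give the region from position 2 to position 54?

The reverse primer's reverse complement GGTCCAT matches the template at positions 48–54; the product starts at position 2.
The forward primer is identical to the top strand over positions 2–19: TCGGGCAACAAAGTCCGG.

5'-TCGGGCAACAAAGTCCGG-3'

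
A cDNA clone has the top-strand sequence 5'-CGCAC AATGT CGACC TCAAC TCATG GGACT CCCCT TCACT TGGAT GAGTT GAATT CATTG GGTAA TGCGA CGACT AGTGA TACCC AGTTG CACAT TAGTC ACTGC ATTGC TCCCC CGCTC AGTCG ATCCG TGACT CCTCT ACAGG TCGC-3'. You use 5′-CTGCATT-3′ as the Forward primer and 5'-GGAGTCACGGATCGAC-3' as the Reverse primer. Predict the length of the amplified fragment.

36 bp

Scanning the template, CTGCATT occurs at positions 102–108; this primer anneals to the bottom strand there with its 3' end pointing downstream.
Reverse complement of the reverse primer: GTCGATCCGTGACTCC. This occurs on the top strand at positions 122–137.
Product length = (reverse-primer end) − (forward-primer start) + 1 = 137 − 102 + 1 = 36 bp.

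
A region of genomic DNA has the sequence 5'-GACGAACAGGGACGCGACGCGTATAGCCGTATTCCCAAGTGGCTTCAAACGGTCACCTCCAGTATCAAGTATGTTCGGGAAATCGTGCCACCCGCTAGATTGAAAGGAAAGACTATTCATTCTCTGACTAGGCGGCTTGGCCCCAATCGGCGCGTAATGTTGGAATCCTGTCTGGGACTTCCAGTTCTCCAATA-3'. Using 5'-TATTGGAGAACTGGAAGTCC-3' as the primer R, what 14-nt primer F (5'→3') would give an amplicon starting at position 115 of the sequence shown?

The reverse primer's reverse complement GGACTTCCAGTTCTCCAATA matches the template at positions 175–194; the product starts at position 115.
The forward primer is identical to the top strand over positions 115–128: ATTCATTCTCTGAC.

5'-ATTCATTCTCTGAC-3'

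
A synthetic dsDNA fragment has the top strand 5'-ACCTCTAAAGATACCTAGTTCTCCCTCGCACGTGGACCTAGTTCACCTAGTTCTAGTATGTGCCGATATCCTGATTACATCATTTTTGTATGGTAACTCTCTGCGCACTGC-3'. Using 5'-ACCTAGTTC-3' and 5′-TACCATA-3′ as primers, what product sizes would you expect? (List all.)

The forward primer ACCTAGTTC matches the top strand at positions 13–21, 36–44, 45–53.
The reverse primer's reverse complement is TATGGTA, matching at positions 89–95.
Each forward site pairs with the reverse site to give a product ending at position 95: sizes 83, 60, 51 bp.

83 bp, 60 bp, 51 bp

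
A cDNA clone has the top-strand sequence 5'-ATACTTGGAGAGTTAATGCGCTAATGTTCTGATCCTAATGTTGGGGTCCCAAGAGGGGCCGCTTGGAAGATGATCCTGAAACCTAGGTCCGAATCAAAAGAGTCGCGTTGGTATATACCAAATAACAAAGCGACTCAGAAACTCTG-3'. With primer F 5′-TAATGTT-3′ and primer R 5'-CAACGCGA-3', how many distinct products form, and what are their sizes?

Two products: 89 bp, 75 bp

The forward primer TAATGTT matches the top strand at positions 22–28, 36–42.
The reverse primer's reverse complement is TCGCGTTG, matching at positions 103–110.
Each forward site pairs with the reverse site to give a product ending at position 110: sizes 89, 75 bp.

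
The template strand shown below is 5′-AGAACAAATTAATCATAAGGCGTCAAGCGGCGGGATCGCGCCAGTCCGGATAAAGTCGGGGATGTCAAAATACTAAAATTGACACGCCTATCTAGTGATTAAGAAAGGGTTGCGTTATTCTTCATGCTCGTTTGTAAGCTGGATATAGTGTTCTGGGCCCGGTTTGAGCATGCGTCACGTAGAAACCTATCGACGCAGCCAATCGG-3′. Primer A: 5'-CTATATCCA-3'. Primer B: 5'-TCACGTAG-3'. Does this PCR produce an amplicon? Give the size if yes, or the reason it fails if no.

Primer A (CTATATCCA) has reverse complement TGGATATAG, which matches the top strand at positions 140–148; primer A anneals to the top strand there with its 3' end pointing upstream toward position 140.
Primer B (TCACGTAG) matches the top strand directly at positions 175–182; it anneals to the bottom strand with its 3' end pointing downstream toward position 182.
The 3' ends diverge (primer A extends toward position 1, primer B toward position 206), so the primers never converge on a shared product.

No product — the primers' 3' ends point away from each other.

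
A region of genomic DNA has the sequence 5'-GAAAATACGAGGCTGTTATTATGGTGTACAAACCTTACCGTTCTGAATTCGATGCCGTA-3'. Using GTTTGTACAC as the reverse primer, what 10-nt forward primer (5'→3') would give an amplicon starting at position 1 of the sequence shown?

The reverse primer's reverse complement GTGTACAAAC matches the template at positions 24–33; the product starts at position 1.
The forward primer is identical to the top strand over positions 1–10: GAAAATACGA.

5'-GAAAATACGA-3'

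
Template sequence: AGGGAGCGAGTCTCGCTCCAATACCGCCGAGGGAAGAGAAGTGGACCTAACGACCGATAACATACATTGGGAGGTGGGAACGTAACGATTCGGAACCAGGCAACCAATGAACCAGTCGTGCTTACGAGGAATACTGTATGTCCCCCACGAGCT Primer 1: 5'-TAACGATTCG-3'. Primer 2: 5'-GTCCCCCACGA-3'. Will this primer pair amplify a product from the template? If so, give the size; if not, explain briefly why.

Primer 1 (TAACGATTCG) matches the top strand at positions 83–92 (3' end points downstream).
Primer 2 (GTCCCCCACGA) also matches the top strand directly, at positions 140–150 — its reverse complement TCGTGGGGGAC is not present.
Both primers anneal to the bottom strand with 3' ends pointing the same way, so neither can prime synthesis back toward the other.

No product — both primers anneal to the same strand and extend in the same direction.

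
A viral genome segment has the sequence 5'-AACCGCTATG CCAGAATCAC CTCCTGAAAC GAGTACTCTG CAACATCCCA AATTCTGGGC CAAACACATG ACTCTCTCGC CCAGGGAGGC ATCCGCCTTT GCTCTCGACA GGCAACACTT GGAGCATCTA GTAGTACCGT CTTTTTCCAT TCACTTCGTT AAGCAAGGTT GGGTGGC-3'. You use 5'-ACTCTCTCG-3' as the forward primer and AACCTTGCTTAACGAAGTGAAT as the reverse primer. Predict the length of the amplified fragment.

The forward primer matches the template at positions 71–79.
Taking the reverse complement of AACCTTGCTTAACGAAGTGAAT gives ATTCACTTCGTTAAGCAAGGTT, found at positions 149–170 on the template; the primer anneals here to the top strand with its 3' end pointing upstream.
The product runs from position 71 to position 170, so its length is 170 − 71 + 1 = 100 bp.

100 bp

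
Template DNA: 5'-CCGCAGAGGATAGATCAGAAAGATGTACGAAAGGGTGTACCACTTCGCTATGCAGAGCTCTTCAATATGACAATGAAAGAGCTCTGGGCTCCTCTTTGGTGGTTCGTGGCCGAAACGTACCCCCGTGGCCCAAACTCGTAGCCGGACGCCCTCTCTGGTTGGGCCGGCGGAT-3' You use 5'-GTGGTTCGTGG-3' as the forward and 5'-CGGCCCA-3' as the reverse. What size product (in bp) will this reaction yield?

68 bp

The forward primer matches the template at positions 99–109.
Taking the reverse complement of CGGCCCA gives TGGGCCG, found at positions 160–166 on the template; the primer anneals here to the top strand with its 3' end pointing upstream.
The product runs from position 99 to position 166, so its length is 166 − 99 + 1 = 68 bp.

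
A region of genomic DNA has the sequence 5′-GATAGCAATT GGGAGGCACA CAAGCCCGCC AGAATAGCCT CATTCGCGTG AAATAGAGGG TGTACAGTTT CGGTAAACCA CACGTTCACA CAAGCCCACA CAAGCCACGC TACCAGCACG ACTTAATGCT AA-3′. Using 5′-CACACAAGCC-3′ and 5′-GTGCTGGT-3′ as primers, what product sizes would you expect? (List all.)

The forward primer CACACAAGCC matches the top strand at positions 17–26, 87–96, 97–106.
The reverse primer's reverse complement is ACCAGCAC, matching at positions 112–119.
Each forward site pairs with the reverse site to give a product ending at position 119: sizes 103, 33, 23 bp.

103 bp, 33 bp, 23 bp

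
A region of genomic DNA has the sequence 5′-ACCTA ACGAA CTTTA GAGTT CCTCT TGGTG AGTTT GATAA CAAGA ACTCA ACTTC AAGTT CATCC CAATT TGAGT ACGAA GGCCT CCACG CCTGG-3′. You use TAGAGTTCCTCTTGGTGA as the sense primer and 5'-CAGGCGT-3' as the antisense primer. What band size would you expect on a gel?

81 bp

The forward primer matches the template at positions 14–31.
Taking the reverse complement of CAGGCGT gives ACGCCTG, found at positions 88–94 on the template; the primer anneals here to the top strand with its 3' end pointing upstream.
Product length = (reverse-primer end) − (forward-primer start) + 1 = 94 − 14 + 1 = 81 bp.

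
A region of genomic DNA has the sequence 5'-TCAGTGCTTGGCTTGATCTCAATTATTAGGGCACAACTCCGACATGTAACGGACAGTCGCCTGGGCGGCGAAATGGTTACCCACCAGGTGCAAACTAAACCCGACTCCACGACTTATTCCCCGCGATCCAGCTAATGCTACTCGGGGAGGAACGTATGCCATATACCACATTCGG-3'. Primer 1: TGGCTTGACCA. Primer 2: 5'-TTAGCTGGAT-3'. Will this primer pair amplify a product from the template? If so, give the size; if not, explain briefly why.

Primer 1 (TGGCTTGACCA) does not match the top strand, and its reverse complement TGGTCAAGCCA does not match either.
With no annealing site for primer 1, no amplification occurs.

No product — primer 1 has no binding site in the template.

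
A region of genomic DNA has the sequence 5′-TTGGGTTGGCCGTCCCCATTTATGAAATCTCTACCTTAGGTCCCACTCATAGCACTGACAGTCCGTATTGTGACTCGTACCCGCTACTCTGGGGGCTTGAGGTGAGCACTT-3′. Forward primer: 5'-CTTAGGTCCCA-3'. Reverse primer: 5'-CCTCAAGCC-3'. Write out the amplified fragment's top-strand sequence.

5'-CTTAGGTCCCACTCATAGCACTGACAGTCCGTATTGTGACTCGTACCCGCTACTCTGGGGGCTTGAGG-3'

Forward primer CTTAGGTCCCA is found on the top strand at positions 35–45.
Taking the reverse complement of CCTCAAGCC gives GGCTTGAGG, found at positions 94–102 on the template; the primer anneals here to the top strand with its 3' end pointing upstream.
The product is the template from position 35 through 102 (68 bp).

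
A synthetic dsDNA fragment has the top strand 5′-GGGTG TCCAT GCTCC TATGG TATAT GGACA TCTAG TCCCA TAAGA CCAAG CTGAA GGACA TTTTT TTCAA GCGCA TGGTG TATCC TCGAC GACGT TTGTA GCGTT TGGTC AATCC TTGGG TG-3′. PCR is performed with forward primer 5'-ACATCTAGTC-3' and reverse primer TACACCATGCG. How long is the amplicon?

The forward primer matches the template at positions 28–37.
Taking the reverse complement of TACACCATGCG gives CGCATGGTGTA, found at positions 72–82 on the template; the primer anneals here to the top strand with its 3' end pointing upstream.
Amplicon spans positions 28–82: 55 bp.

55 bp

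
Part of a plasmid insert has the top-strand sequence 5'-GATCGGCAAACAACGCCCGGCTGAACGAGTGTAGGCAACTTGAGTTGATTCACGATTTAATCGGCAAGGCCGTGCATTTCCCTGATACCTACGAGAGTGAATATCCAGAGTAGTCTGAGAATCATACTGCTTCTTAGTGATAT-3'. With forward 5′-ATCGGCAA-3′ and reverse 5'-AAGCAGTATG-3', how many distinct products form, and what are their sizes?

The forward primer ATCGGCAA matches the top strand at positions 2–9, 60–67.
The reverse primer's reverse complement is CATACTGCTT, matching at positions 123–132.
Each forward site pairs with the reverse site to give a product ending at position 132: sizes 131, 73 bp.

Two products: 131 bp, 73 bp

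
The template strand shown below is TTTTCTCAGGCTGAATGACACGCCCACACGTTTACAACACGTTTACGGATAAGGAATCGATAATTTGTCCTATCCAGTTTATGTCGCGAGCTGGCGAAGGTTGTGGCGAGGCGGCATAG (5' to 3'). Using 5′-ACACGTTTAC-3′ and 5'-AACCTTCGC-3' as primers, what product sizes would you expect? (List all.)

The forward primer ACACGTTTAC matches the top strand at positions 26–35, 37–46.
The reverse primer's reverse complement is GCGAAGGTT, matching at positions 94–102.
Each forward site pairs with the reverse site to give a product ending at position 102: sizes 77, 66 bp.

77 bp, 66 bp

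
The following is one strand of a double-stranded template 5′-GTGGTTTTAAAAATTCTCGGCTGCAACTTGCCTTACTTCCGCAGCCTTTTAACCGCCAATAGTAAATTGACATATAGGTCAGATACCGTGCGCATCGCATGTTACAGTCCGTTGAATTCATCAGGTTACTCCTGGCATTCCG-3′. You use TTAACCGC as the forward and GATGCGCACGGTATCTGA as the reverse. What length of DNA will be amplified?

The forward primer matches the template at positions 49–56.
Reverse complement of the reverse primer: TCAGATACCGTGCGCATC. This occurs on the top strand at positions 79–96.
Amplicon spans positions 49–96: 48 bp.

48 bp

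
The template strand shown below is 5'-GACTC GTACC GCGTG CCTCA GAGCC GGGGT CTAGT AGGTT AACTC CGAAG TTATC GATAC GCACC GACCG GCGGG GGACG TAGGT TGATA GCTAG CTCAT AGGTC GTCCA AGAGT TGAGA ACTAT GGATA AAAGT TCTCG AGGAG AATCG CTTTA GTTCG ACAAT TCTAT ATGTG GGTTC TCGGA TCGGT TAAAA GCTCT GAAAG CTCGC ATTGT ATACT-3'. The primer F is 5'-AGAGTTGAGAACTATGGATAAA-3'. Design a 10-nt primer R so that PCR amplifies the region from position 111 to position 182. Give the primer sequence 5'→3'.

5'-GAGAACCCAC-3'

The product's 3' end on the top strand is position 182.
The reverse primer anneals to the top strand over positions 173–182, i.e. to GTGGGTTCTC.
Its sequence written 5'→3' is the reverse complement: GAGAACCCAC.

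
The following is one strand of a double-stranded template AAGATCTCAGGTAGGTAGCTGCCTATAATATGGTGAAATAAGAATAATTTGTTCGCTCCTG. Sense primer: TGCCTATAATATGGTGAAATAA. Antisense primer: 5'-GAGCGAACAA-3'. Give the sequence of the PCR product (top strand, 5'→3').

Scanning the template, TGCCTATAATATGGTGAAATAA occurs at positions 20–41; this primer anneals to the bottom strand there with its 3' end pointing downstream.
Taking the reverse complement of GAGCGAACAA gives TTGTTCGCTC, found at positions 49–58 on the template; the primer anneals here to the top strand with its 3' end pointing upstream.
The product is the template from position 20 through 58 (39 bp).

5'-TGCCTATAATATGGTGAAATAAGAATAATTTGTTCGCTC-3'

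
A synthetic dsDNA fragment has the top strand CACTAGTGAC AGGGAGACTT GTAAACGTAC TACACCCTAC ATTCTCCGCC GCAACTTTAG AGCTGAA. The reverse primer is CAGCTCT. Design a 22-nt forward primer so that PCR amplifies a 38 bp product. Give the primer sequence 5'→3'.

5'-TACTACACCCTACATTCTCCGC-3'

The reverse primer's reverse complement AGAGCTG matches the template at positions 59–65, so the product ends at position 65.
A 38 bp product then starts at position 65 − 38 + 1 = 28.
The forward primer is identical to the top strand there: TACTACACCCTACATTCTCCGC.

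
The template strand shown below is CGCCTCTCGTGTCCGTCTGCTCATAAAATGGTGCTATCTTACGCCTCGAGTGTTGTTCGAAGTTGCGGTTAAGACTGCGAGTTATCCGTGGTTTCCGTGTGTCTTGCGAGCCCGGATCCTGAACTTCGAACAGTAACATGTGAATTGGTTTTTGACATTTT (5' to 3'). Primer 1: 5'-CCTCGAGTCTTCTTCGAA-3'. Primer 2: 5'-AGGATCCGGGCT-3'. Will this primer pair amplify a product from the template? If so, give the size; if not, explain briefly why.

Primer 1 (CCTCGAGTCTTCTTCGAA) does not match the top strand, and its reverse complement TTCGAAGAAGACTCGAGG does not match either.
With no annealing site for primer 1, no amplification occurs.

No product — primer 1 has no binding site in the template.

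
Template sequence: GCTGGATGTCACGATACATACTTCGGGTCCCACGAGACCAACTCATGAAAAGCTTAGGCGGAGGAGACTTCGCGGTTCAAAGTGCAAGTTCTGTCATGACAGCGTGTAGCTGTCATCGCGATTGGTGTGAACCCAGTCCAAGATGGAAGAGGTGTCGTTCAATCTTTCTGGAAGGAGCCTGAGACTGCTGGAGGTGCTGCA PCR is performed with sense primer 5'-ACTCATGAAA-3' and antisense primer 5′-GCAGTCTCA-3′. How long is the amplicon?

148 bp

Forward primer ACTCATGAAA is found on the top strand at positions 41–50.
The reverse primer's reverse complement is TGAGACTGC, which matches the template at positions 180–188.
Product length = (reverse-primer end) − (forward-primer start) + 1 = 188 − 41 + 1 = 148 bp.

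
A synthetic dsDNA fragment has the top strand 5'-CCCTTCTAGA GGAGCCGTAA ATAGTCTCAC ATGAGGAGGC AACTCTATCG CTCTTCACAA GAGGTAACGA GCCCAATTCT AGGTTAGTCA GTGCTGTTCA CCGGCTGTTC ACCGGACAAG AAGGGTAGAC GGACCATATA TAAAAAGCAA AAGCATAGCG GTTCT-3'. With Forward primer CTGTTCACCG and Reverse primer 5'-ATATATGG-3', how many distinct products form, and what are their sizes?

The forward primer CTGTTCACCG matches the top strand at positions 94–103, 105–114.
The reverse primer's reverse complement is CCATATAT, matching at positions 134–141.
Each forward site pairs with the reverse site to give a product ending at position 141: sizes 48, 37 bp.

Two products: 48 bp, 37 bp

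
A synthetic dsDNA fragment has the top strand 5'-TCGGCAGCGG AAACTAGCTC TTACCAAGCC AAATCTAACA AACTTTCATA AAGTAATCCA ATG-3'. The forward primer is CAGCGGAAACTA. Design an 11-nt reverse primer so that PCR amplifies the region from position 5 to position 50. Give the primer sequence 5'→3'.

5'-TATGAAAGTTT-3'

The product's 3' end on the top strand is position 50.
The reverse primer anneals to the top strand over positions 40–50, i.e. to AAACTTTCATA.
Its sequence written 5'→3' is the reverse complement: TATGAAAGTTT.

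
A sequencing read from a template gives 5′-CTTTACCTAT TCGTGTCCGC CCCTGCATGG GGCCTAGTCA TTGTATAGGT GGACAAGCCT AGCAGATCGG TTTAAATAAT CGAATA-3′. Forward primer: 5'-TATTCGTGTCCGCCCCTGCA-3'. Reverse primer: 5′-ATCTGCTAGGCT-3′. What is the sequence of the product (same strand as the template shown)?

The forward primer matches the template at positions 8–27.
The reverse primer's reverse complement is AGCCTAGCAGAT, which matches the template at positions 56–67.
The product is the template from position 8 through 67 (60 bp).

5'-TATTCGTGTCCGCCCCTGCATGGGGCCTAGTCATTGTATAGGTGGACAAGCCTAGCAGAT-3'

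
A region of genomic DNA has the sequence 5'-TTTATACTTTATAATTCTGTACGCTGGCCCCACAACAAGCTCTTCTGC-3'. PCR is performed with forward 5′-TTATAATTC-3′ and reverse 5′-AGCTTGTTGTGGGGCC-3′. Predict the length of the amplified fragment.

33 bp

Forward primer TTATAATTC is found on the top strand at positions 9–17.
Taking the reverse complement of AGCTTGTTGTGGGGCC gives GGCCCCACAACAAGCT, found at positions 26–41 on the template; the primer anneals here to the top strand with its 3' end pointing upstream.
Amplicon spans positions 9–41: 33 bp.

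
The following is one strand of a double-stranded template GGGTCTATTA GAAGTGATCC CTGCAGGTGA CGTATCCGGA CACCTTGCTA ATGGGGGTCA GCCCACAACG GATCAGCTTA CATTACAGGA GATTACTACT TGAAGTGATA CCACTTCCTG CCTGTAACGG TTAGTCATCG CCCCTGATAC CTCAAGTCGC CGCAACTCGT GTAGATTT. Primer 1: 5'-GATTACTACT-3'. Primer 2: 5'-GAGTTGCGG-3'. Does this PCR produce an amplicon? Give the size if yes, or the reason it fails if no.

Primer 1 (GATTACTACT) matches the top strand at positions 91–100; it acts as a forward primer.
Primer 2's reverse complement is CCGCAACTC, matching the top strand at positions 160–168; it acts as a reverse primer.
The 3' ends face each other across positions 91–168, giving a 78 bp product.

Yes — a 78 bp product.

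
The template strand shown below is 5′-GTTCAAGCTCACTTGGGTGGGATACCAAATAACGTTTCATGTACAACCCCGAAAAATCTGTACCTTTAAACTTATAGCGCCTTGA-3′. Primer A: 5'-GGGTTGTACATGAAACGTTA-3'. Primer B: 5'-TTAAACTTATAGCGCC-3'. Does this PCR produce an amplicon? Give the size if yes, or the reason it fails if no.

No product — the primers' 3' ends point away from each other.

Primer A (GGGTTGTACATGAAACGTTA) has reverse complement TAACGTTTCATGTACAACCC, which matches the top strand at positions 30–49; primer A anneals to the top strand there with its 3' end pointing upstream toward position 30.
Primer B (TTAAACTTATAGCGCC) matches the top strand directly at positions 66–81; it anneals to the bottom strand with its 3' end pointing downstream toward position 81.
The 3' ends diverge (primer A extends toward position 1, primer B toward position 85), so the primers never converge on a shared product.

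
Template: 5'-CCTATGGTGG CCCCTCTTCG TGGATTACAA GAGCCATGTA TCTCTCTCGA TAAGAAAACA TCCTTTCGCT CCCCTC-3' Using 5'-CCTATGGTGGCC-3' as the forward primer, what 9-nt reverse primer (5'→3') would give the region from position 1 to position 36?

The product's 3' end on the top strand is position 36.
The reverse primer anneals to the top strand over positions 28–36, i.e. to CAAGAGCCA.
Its sequence written 5'→3' is the reverse complement: TGGCTCTTG.

5'-TGGCTCTTG-3'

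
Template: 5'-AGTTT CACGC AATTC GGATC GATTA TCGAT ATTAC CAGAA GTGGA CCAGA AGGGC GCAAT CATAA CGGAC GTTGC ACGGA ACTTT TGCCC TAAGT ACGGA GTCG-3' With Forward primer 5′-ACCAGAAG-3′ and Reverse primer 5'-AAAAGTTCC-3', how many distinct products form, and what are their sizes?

The forward primer ACCAGAAG matches the top strand at positions 34–41, 45–52.
The reverse primer's reverse complement is GGAACTTTT, matching at positions 78–86.
Each forward site pairs with the reverse site to give a product ending at position 86: sizes 53, 42 bp.

Two products: 53 bp, 42 bp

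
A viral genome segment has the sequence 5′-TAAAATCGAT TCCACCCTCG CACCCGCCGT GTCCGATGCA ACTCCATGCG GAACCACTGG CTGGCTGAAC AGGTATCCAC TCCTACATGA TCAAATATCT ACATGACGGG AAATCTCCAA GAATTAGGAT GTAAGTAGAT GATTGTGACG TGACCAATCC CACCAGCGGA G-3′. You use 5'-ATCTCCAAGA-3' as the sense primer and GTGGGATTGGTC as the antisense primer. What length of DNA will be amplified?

51 bp

Scanning the template, ATCTCCAAGA occurs at positions 113–122; this primer anneals to the bottom strand there with its 3' end pointing downstream.
The reverse primer's reverse complement is GACCAATCCCAC, which matches the template at positions 152–163.
Amplicon spans positions 113–163: 51 bp.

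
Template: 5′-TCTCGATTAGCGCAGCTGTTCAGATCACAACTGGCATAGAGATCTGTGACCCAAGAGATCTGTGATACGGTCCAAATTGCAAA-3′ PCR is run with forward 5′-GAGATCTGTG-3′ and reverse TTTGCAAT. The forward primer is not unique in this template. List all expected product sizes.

The forward primer GAGATCTGTG matches the top strand at positions 39–48, 55–64.
The reverse primer's reverse complement is ATTGCAAA, matching at positions 76–83.
Each forward site pairs with the reverse site to give a product ending at position 83: sizes 45, 29 bp.

45 bp, 29 bp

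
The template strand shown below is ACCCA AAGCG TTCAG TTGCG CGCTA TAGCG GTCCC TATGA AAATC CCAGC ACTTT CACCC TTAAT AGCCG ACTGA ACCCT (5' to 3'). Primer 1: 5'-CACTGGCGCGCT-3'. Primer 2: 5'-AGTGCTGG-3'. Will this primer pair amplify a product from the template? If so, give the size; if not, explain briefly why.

No product — primer 1 has no binding site in the template.

Primer 1 (CACTGGCGCGCT) does not match the top strand, and its reverse complement AGCGCGCCAGTG does not match either.
With no annealing site for primer 1, no amplification occurs.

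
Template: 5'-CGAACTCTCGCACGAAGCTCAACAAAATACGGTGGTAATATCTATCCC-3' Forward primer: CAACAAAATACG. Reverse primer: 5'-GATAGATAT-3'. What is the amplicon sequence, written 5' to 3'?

Forward primer CAACAAAATACG is found on the top strand at positions 20–31.
Reverse complement of the reverse primer: ATATCTATC. This occurs on the top strand at positions 38–46.
The product is the template from position 20 through 46 (27 bp).

5'-CAACAAAATACGGTGGTAATATCTATC-3'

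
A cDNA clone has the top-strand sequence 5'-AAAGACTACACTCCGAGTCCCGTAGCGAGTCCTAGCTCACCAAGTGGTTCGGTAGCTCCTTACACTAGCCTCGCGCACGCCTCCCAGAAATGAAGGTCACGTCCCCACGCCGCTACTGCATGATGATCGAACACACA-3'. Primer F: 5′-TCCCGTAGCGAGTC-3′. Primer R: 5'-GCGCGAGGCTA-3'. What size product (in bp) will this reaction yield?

59 bp

Scanning the template, TCCCGTAGCGAGTC occurs at positions 18–31; this primer anneals to the bottom strand there with its 3' end pointing downstream.
Reverse complement of the reverse primer: TAGCCTCGCGC. This occurs on the top strand at positions 66–76.
Amplicon spans positions 18–76: 59 bp.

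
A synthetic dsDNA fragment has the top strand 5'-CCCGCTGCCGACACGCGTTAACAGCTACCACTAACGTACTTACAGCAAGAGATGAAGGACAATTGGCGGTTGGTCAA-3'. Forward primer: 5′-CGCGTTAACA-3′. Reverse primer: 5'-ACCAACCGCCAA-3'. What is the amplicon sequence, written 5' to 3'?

The forward primer matches the template at positions 14–23.
The reverse primer's reverse complement is TTGGCGGTTGGT, which matches the template at positions 63–74.
The product is the template from position 14 through 74 (61 bp).

5'-CGCGTTAACAGCTACCACTAACGTACTTACAGCAAGAGATGAAGGACAATTGGCGGTTGGT-3'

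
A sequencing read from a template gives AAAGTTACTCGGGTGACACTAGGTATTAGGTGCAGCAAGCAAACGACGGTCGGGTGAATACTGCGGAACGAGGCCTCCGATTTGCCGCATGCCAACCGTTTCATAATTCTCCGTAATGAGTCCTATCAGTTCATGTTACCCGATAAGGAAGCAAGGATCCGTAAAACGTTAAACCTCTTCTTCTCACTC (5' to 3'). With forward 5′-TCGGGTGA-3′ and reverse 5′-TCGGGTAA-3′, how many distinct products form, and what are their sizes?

The forward primer TCGGGTGA matches the top strand at positions 9–16, 50–57.
The reverse primer's reverse complement is TTACCCGA, matching at positions 136–143.
Each forward site pairs with the reverse site to give a product ending at position 143: sizes 135, 94 bp.

Two products: 135 bp, 94 bp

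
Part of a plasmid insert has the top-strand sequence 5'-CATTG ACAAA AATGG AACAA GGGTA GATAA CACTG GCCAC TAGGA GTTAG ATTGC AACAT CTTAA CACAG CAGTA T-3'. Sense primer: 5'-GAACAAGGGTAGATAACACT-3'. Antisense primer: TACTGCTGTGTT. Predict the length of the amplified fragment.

61 bp

Forward primer GAACAAGGGTAGATAACACT is found on the top strand at positions 15–34.
Taking the reverse complement of TACTGCTGTGTT gives AACACAGCAGTA, found at positions 64–75 on the template; the primer anneals here to the top strand with its 3' end pointing upstream.
Product length = (reverse-primer end) − (forward-primer start) + 1 = 75 − 15 + 1 = 61 bp.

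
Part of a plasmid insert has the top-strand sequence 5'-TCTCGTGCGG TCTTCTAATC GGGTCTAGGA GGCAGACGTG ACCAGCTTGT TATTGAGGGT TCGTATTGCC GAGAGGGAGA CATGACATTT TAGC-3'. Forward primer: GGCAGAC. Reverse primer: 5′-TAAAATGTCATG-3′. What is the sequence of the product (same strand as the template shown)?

Scanning the template, GGCAGAC occurs at positions 31–37; this primer anneals to the bottom strand there with its 3' end pointing downstream.
Taking the reverse complement of TAAAATGTCATG gives CATGACATTTTA, found at positions 81–92 on the template; the primer anneals here to the top strand with its 3' end pointing upstream.
The product is the template from position 31 through 92 (62 bp).

5'-GGCAGACGTGACCAGCTTGTTATTGAGGGTTCGTATTGCCGAGAGGGAGACATGACATTTTA-3'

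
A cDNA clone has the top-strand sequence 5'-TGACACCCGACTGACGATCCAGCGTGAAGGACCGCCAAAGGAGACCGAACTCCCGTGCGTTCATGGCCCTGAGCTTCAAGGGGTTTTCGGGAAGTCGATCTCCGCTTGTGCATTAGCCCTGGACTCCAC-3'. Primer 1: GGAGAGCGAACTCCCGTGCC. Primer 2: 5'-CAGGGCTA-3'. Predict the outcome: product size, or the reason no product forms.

No product — primer 1 has no binding site in the template.

Primer 1 (GGAGAGCGAACTCCCGTGCC) does not match the top strand, and its reverse complement GGCACGGGAGTTCGCTCTCC does not match either.
With no annealing site for primer 1, no amplification occurs.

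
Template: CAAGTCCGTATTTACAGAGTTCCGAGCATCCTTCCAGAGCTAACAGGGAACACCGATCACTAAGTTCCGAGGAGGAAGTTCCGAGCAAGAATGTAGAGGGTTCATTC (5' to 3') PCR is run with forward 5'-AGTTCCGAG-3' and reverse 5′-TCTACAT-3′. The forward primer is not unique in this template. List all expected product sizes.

80 bp, 35 bp, 21 bp

The forward primer AGTTCCGAG matches the top strand at positions 18–26, 63–71, 77–85.
The reverse primer's reverse complement is ATGTAGA, matching at positions 91–97.
Each forward site pairs with the reverse site to give a product ending at position 97: sizes 80, 35, 21 bp.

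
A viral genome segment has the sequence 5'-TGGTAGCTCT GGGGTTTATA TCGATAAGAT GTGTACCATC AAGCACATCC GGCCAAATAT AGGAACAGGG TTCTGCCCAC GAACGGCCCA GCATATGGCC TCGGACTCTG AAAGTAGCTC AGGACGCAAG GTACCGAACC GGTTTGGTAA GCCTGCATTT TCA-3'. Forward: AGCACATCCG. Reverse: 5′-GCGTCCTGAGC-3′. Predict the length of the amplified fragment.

Scanning the template, AGCACATCCG occurs at positions 42–51; this primer anneals to the bottom strand there with its 3' end pointing downstream.
The reverse primer's reverse complement is GCTCAGGACGC, which matches the template at positions 117–127.
Product length = (reverse-primer end) − (forward-primer start) + 1 = 127 − 42 + 1 = 86 bp.

86 bp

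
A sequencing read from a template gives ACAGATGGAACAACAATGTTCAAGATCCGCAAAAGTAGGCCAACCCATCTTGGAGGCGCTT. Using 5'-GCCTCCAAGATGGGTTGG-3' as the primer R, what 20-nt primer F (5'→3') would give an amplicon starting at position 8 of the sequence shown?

5'-GAACAACAATGTTCAAGATC-3'

The reverse primer's reverse complement CCAACCCATCTTGGAGGC matches the template at positions 40–57; the product starts at position 8.
The forward primer is identical to the top strand over positions 8–27: GAACAACAATGTTCAAGATC.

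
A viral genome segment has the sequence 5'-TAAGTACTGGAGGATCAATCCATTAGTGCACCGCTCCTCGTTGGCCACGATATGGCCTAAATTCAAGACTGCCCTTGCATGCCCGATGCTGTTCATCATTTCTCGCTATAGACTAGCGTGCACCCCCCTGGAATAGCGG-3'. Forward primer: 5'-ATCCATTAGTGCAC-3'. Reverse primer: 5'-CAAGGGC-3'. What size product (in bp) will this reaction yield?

60 bp

Forward primer ATCCATTAGTGCAC is found on the top strand at positions 18–31.
The reverse primer's reverse complement is GCCCTTG, which matches the template at positions 71–77.
Product length = (reverse-primer end) − (forward-primer start) + 1 = 77 − 18 + 1 = 60 bp.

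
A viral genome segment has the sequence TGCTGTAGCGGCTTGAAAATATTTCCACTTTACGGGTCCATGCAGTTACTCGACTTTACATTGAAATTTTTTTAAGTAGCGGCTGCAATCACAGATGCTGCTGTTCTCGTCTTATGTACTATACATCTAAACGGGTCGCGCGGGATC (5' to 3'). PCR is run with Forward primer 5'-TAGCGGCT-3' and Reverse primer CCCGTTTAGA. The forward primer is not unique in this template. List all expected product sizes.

The forward primer TAGCGGCT matches the top strand at positions 6–13, 77–84.
The reverse primer's reverse complement is TCTAAACGGG, matching at positions 126–135.
Each forward site pairs with the reverse site to give a product ending at position 135: sizes 130, 59 bp.

130 bp, 59 bp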